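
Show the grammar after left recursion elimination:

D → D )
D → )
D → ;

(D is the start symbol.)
D → ) D'
D → ; D'
D' → ) D'
D' → ε

D is directly left-recursive. The standard transformation for
  A → A α₁ | ... | A α_m | β₁ | ... | β_n
is
  A  → β₁ A' | ... | β_n A'
  A' → α₁ A' | ... | α_m A' | ε

D → ) becomes D → ) D'
D → ; becomes D → ; D'
D → D ) becomes D' → ) D'
Add D' → ε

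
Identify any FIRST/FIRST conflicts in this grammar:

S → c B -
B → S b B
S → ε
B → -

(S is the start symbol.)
FIRST sets of the non-terminals at (or reachable through a nullable prefix from) the front of some alternative:
  FIRST(S) = { 'c', ε }

Productions for S:
  S → c B -: FIRST = { 'c' }
  S → ε: FIRST = { ε }
Productions for B:
  B → S b B: FIRST = { 'b', 'c' }
  B → -: FIRST = { '-' }

All alternatives of each non-terminal have pairwise disjoint FIRST sets.

Answer: No FIRST/FIRST conflicts.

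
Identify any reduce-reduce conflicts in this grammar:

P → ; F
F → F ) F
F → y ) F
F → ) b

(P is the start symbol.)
No reduce-reduce conflicts

A reduce-reduce conflict occurs when an LR(0) state has two complete items [A → α .] and [B → β .] — both call for a reduction, and with no lookahead the parser cannot choose between them.

Augment with P' → P and build the canonical LR(0) collection (I0 = CLOSURE({[P' → . P]}), then GOTO on every symbol after a dot until no new states appear). It has 11 states:
  I0: { [P → . ; F], [P' → . P] }  — shift
  I1: { [F → . ) b], [F → . F ) F], [F → . y ) F], [P → ; . F] }  — shift
  I2: { [P' → P .] }  — accept
  I3: { [F → ) . b] }  — shift
  I4: { [F → F . ) F], [P → ; F .] }  — shift, reduce
  I5: { [F → y . ) F] }  — shift
  I6: { [F → . ) b], [F → . F ) F], [F → . y ) F], [F → y ) . F] }  — shift
  I7: { [F → F . ) F], [F → y ) F .] }  — shift, reduce
  I8: { [F → . ) b], [F → . F ) F], [F → . y ) F], [F → F ) . F] }  — shift
  I9: { [F → F ) F .], [F → F . ) F] }  — shift, reduce
  I10: { [F → ) b .] }  — reduce

No state contains more than one complete item.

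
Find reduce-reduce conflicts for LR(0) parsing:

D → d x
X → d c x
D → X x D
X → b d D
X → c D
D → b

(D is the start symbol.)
No reduce-reduce conflicts

Augment with D' → D and build the canonical LR(0) collection (I0 = CLOSURE({[D' → . D]}), then GOTO on every symbol after a dot until no new states appear). It has 14 states:
  I0: { [D → . X x D], [D → . b], [D → . d x], [D' → . D], [X → . b d D], [X → . c D], [X → . d c x] }  — shift
  I1: { [D' → D .] }  — accept
  I2: { [D → X . x D] }  — shift
  I3: { [D → b .], [X → b . d D] }  — shift, reduce
  I4: { [D → . X x D], [D → . b], [D → . d x], [X → . b d D], [X → . c D], [X → . d c x], [X → c . D] }  — shift
  I5: { [D → d . x], [X → d . c x] }  — shift
  I6: { [X → d c . x] }  — shift
  I7: { [D → d x .] }  — reduce
  I8: { [X → d c x .] }  — reduce
  I9: { [X → c D .] }  — reduce
  I10: { [D → . X x D], [D → . b], [D → . d x], [X → . b d D], [X → . c D], [X → . d c x], [X → b d . D] }  — shift
  I11: { [X → b d D .] }  — reduce
  I12: { [D → . X x D], [D → . b], [D → . d x], [D → X x . D], [X → . b d D], [X → . c D], [X → . d c x] }  — shift
  I13: { [D → X x D .] }  — reduce

No state contains more than one complete item.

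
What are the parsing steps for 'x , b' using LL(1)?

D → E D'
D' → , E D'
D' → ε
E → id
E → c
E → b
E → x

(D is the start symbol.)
Stack is shown with the top on the left.

Stack     Input    Action
-------------------------
D $       x , b $  output D → E D'
E D' $    x , b $  output E → x
x D' $    x , b $  match 'x'
D' $      , b $    output D' → , E D'
, E D' $  , b $    match ','
E D' $    b $      output E → b
b D' $    b $      match 'b'
D' $      $        output D' → ε
$         $        accept

The string is accepted.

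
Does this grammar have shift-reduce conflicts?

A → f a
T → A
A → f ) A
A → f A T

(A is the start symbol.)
A shift-reduce conflict occurs when an LR(0) state has both:
  - a complete (reduce) item [A → α .] (dot at the end), and
  - a shift item [B → β . c γ] (dot before a terminal).

Augment with A' → A and build the canonical LR(0) collection (I0 = CLOSURE({[A' → . A]}), then GOTO on every symbol after a dot until no new states appear). It has 9 states:
  I0: { [A → . f ) A], [A → . f A T], [A → . f a], [A' → . A] }  — shift
  I1: { [A' → A .] }  — accept
  I2: { [A → . f ) A], [A → . f A T], [A → . f a], [A → f . ) A], [A → f . A T], [A → f . a] }  — shift
  I3: { [A → . f ) A], [A → . f A T], [A → . f a], [A → f ) . A] }  — shift
  I4: { [A → . f ) A], [A → . f A T], [A → . f a], [A → f A . T], [T → . A] }  — shift
  I5: { [A → f a .] }  — reduce
  I6: { [T → A .] }  — reduce
  I7: { [A → f A T .] }  — reduce
  I8: { [A → f ) A .] }  — reduce

No state contains both a complete item and a shift item.

Answer: No shift-reduce conflicts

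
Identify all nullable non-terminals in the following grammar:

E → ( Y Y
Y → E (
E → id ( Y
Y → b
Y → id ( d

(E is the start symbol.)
There are no ε-productions, so no non-terminal can derive ε.
No non-terminals are nullable.

Answer: None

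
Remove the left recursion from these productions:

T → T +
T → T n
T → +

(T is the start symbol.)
T is directly left-recursive. The standard transformation for
  A → A α₁ | ... | A α_m | β₁ | ... | β_n
is
  A  → β₁ A' | ... | β_n A'
  A' → α₁ A' | ... | α_m A' | ε

T → + becomes T → + T'
T → T + becomes T' → + T'
T → T n becomes T' → n T'
Add T' → ε

Resulting grammar:
T → + T'
T' → + T'
T' → n T'
T' → ε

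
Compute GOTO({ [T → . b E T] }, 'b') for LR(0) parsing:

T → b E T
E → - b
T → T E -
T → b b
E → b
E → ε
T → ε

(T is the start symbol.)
GOTO(I, 'b') = CLOSURE({ [A → αX.β] : [A → α.Xβ] ∈ I, X = 'b' })

Items with dot before 'b', with the dot advanced:
  [T → . b E T] → [T → b . E T]
Closure of the advanced items:
  [T → b . E T] has the dot before E: add [E → . - b], [E → . b], [E → .]

GOTO = { [E → . - b], [E → . b], [E → .], [T → b . E T] }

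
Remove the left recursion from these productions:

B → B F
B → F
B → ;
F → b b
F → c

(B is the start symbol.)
B → F B'
B → ; B'
B' → F B'
B' → ε
F → b b
F → c

B is directly left-recursive. The standard transformation for
  A → A α₁ | ... | A α_m | β₁ | ... | β_n
is
  A  → β₁ A' | ... | β_n A'
  A' → α₁ A' | ... | α_m A' | ε

B → F becomes B → F B'
B → ; becomes B → ; B'
B → B F becomes B' → F B'
Add B' → ε

Productions for other non-terminals are unchanged:
  F → b b
  F → c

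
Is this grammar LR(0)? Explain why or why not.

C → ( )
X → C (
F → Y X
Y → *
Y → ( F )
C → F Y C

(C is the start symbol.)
A grammar is LR(0) if no state in the canonical LR(0) collection has:
  - both a shift item (dot before a terminal) and a complete item (shift-reduce conflict), or
  - two or more complete items (reduce-reduce conflict; the accept item [C' → C .] counts as a complete item here).

Augment with C' → C and build the canonical LR(0) collection (I0 = CLOSURE({[C' → . C]}), then GOTO on every symbol after a dot until no new states appear). It has 15 states:
  I0: { [C → . ( )], [C → . F Y C], [C' → . C], [F → . Y X], [Y → . ( F )], [Y → . *] }  — shift
  I1: { [C → ( . )], [F → . Y X], [Y → ( . F )], [Y → . ( F )], [Y → . *] }  — shift
  I2: { [Y → * .] }  — reduce
  I3: { [C' → C .] }  — accept
  I4: { [C → F . Y C], [Y → . ( F )], [Y → . *] }  — shift
  I5: { [C → . ( )], [C → . F Y C], [F → . Y X], [F → Y . X], [X → . C (], [Y → . ( F )], [Y → . *] }  — shift
  I6: { [X → C . (] }  — shift
  I7: { [F → Y X .] }  — reduce
  I8: { [X → C ( .] }  — reduce
  I9: { [F → . Y X], [Y → ( . F )], [Y → . ( F )], [Y → . *] }  — shift
  I10: { [C → . ( )], [C → . F Y C], [C → F Y . C], [F → . Y X], [Y → . ( F )], [Y → . *] }  — shift
  I11: { [C → F Y C .] }  — reduce
  I12: { [Y → ( F . )] }  — shift
  I13: { [Y → ( F ) .] }  — reduce
  I14: { [C → ( ) .] }  — reduce

Every state is either a pure shift/goto state or contains exactly one complete item and nothing to shift — no conflicts. The grammar is LR(0).

Answer: Yes, the grammar is LR(0)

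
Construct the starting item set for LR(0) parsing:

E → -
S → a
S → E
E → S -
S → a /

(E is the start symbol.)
First, augment the grammar with E' → E
I₀ = CLOSURE({ [E' → . E] }):
  [E' → . E] has the dot before E: add [E → . -], [E → . S -]
  [E → . S -] has the dot before S: add [S → . a], [S → . E], [S → . a /]
No further items can be added.

I₀ = { [E → . -], [E → . S -], [E' → . E], [S → . E], [S → . a /], [S → . a] }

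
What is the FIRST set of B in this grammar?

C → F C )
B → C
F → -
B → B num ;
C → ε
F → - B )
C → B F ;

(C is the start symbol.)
{ '-', 'num', ε }

FIRST sets of the other non-terminals involved (by the same procedure, iterated to a fixed point):
  FIRST(C) = { '-', 'num', ε }

From B → C:
  - C is a non-terminal: add FIRST(C) \ {ε} = { '-', 'num' }
    C is nullable and nothing follows, so the whole right-hand side can vanish: ε ∈ FIRST(B)
From B → B num ;:
  - B is the symbol being defined: contributes nothing new
    B is nullable, so continue to the next symbol
  - num is a terminal: add 'num' and stop

Collecting: FIRST(B) = { '-', 'num', ε }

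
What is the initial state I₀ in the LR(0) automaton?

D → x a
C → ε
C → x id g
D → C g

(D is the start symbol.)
{ [C → . x id g], [C → .], [D → . C g], [D → . x a], [D' → . D] }

First, augment the grammar with D' → D
I₀ = CLOSURE({ [D' → . D] }):
  [D' → . D] has the dot before D: add [D → . x a], [D → . C g]
  [D → . C g] has the dot before C: add [C → .], [C → . x id g]
No further items can be added.

I₀ = { [C → . x id g], [C → .], [D → . C g], [D → . x a], [D' → . D] }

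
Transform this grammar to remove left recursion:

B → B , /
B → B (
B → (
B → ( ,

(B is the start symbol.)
B → ( B'
B → ( , B'
B' → , / B'
B' → ( B'
B' → ε

B is directly left-recursive. The standard transformation for
  A → A α₁ | ... | A α_m | β₁ | ... | β_n
is
  A  → β₁ A' | ... | β_n A'
  A' → α₁ A' | ... | α_m A' | ε

B → ( becomes B → ( B'
B → ( , becomes B → ( , B'
B → B , / becomes B' → , / B'
B → B ( becomes B' → ( B'
Add B' → ε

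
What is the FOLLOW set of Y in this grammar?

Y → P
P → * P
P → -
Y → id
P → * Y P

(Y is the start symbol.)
{ $, '*', '-' }

Y is the start symbol, so $ ∈ FOLLOW(Y).
In P → * Y P: Y is followed by P, add FIRST(P) \ {ε} = { '*', '-' }

Taking the union: FOLLOW(Y) = { $, '*', '-' }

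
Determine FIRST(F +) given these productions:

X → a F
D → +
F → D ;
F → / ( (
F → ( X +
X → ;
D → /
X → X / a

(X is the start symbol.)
{ '(', '+', '/' }

FIRST sets of the non-terminals involved (from the grammar, by fixed-point iteration):
  FIRST(F) = { '(', '+', '/' }

To compute FIRST(F +), process the symbols left to right:
Symbol F is a non-terminal. Add FIRST(F) \ {ε} = { '(', '+', '/' }
F is not nullable (ε ∉ FIRST(F)), so stop here.
FIRST(F +) = { '(', '+', '/' }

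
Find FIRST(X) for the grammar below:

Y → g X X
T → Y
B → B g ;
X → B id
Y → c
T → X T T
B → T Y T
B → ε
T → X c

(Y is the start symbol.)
To compute FIRST(X), examine every production with X on the left-hand side, reading each right-hand side left to right until a non-nullable symbol is reached.

FIRST sets of the other non-terminals involved (by the same procedure, iterated to a fixed point):
  FIRST(B) = { 'c', 'g', 'id', ε }

From X → B id:
  - B is a non-terminal: add FIRST(B) \ {ε} = { 'c', 'g', 'id' }
    B is nullable, so continue to the next symbol
  - id is a terminal: add 'id' and stop

Collecting: FIRST(X) = { 'c', 'g', 'id' }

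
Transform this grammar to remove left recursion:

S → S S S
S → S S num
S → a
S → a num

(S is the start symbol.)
S → a S'
S → a num S'
S' → S S S'
S' → S num S'
S' → ε

S is directly left-recursive. The standard transformation for
  A → A α₁ | ... | A α_m | β₁ | ... | β_n
is
  A  → β₁ A' | ... | β_n A'
  A' → α₁ A' | ... | α_m A' | ε

S → a becomes S → a S'
S → a num becomes S → a num S'
S → S S S becomes S' → S S S'
S → S S num becomes S' → S num S'
Add S' → ε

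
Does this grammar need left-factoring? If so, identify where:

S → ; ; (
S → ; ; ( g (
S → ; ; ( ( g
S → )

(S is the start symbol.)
Left-factoring is needed when two productions for the same non-terminal
share a common prefix on the right-hand side.

Productions for S:
  S → ; ; (
  S → ; ; ( g (
  S → ; ; ( ( g
  S → )

Found common prefix '; ; (' in productions for S

Answer: Yes, S has productions with common prefix '; ; ('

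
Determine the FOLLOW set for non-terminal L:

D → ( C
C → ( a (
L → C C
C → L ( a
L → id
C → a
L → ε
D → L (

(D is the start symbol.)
{ '(' }

To compute FOLLOW(L), find every occurrence of L on a right-hand side N → α L β: add FIRST(β) \ {ε}, and if β is empty or nullable also add FOLLOW(N). Iterate to a fixed point.

In C → L ( a: L is followed by '(' a, add FIRST('(' a) \ {ε} = { '(' }
In D → L (: L is followed by '(', add FIRST('(') \ {ε} = { '(' }

Taking the union: FOLLOW(L) = { '(' }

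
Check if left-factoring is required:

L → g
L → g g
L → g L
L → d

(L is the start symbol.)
Left-factoring is needed when two productions for the same non-terminal
share a common prefix on the right-hand side.

Productions for L:
  L → g
  L → g g
  L → g L
  L → d

Found common prefix 'g' in productions for L

Answer: Yes, L has productions with common prefix 'g'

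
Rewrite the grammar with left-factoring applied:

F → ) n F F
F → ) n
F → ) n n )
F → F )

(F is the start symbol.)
Left-factoring transforms A → αβ₁ | αβ₂ into A → αA' and A' → β₁ | β₂
(α is the longest common prefix among the alternatives). Repeat until
no nonterminal has two alternatives with a common prefix.

Round 1: F has alternatives sharing prefix ') n'. Introduce F': F → ) n F'
  Add: F' → F F
  Add: F' → ε
  Add: F' → n )

No remaining common prefixes — done.

Resulting grammar:
F → ) n F'
F' → F F
F' → ε
F' → n )
F → F )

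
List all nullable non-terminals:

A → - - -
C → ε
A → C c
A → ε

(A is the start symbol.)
ε-productions: C → ε, A → ε
So C, A are immediately nullable.
Every non-terminal is now nullable.
Nullable = { 'A', 'C' }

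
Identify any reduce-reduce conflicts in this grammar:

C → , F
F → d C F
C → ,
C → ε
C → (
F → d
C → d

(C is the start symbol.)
Yes — I6: [C → .] vs [F → d .]

Augment with C' → C and build the canonical LR(0) collection (I0 = CLOSURE({[C' → . C]}), then GOTO on every symbol after a dot until no new states appear). It has 9 states:
  I0: { [C → . (], [C → . , F], [C → . ,], [C → . d], [C → .], [C' → . C] }  — shift, reduce
  I1: { [C → ( .] }  — reduce
  I2: { [C → , . F], [C → , .], [F → . d C F], [F → . d] }  — shift, reduce
  I3: { [C' → C .] }  — accept
  I4: { [C → d .] }  — reduce
  I5: { [C → , F .] }  — reduce
  I6: { [C → . (], [C → . , F], [C → . ,], [C → . d], [C → .], [F → d . C F], [F → d .] }  — shift, 2 reduces
  I7: { [F → . d C F], [F → . d], [F → d C . F] }  — shift
  I8: { [F → d C F .] }  — reduce

I6 contains complete items [C → .], [F → d .] — reduce-reduce conflict.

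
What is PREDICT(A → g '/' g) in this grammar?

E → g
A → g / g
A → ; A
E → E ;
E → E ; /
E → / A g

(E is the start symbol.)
{ 'g' }

PREDICT(A → g '/' g) = (FIRST(RHS) \ {ε}) ∪ (FOLLOW(A) if ε ∈ FIRST(RHS), i.e. RHS ⇒* ε)
FIRST(g '/' g) = { 'g' }
ε ∉ FIRST(g '/' g), so FOLLOW(A) is not added.
PREDICT(A → g '/' g) = { 'g' }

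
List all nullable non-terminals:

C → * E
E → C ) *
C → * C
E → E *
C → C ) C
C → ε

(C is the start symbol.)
A non-terminal is nullable if it can derive ε (the empty string): either it has an ε-production, or it has a production whose right-hand side consists entirely of nullable non-terminals.

ε-productions: C → ε
So C is immediately nullable.
No further non-terminal can be added: every production for the remaining non-terminals contains a terminal or a non-nullable non-terminal.
Nullable = { 'C' }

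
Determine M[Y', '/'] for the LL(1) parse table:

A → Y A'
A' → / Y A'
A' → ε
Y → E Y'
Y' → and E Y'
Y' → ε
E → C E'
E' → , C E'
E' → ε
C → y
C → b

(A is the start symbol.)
To find M[Y', '/'], we find productions for Y' where '/' is in the predict set (PREDICT(N → α) = (FIRST(α) \ {ε}) ∪ (FOLLOW(N) if α ⇒* ε)).

Relevant sets:
  FOLLOW(Y') = { $, '/' }

Y' → and E Y': PREDICT = { 'and' }
Y' → ε: PREDICT = { $, '/' }
  '/' is in predict set, so this production goes in M[Y', '/']

M[Y', '/'] = Y' → ε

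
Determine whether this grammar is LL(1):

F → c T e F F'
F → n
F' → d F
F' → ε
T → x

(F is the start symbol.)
Relevant sets:
  FOLLOW(F') = { $, 'd' }

For F:
  PREDICT(F → c T e F F') = { 'c' }
  PREDICT(F → n) = { 'n' }
For F':
  PREDICT(F' → d F) = { 'd' }
  PREDICT(F' → ε) = { $, 'd' }
T has a single production, so nothing to check there.

Conflict found: Predict set conflict for F': { 'd' }
The grammar is NOT LL(1).

Answer: No. Predict set conflict for F': { 'd' }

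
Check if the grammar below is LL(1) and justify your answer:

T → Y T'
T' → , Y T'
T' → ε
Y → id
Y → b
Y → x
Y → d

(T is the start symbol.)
Relevant sets:
  FOLLOW(T') = { $ }

For T':
  PREDICT(T' → ',' Y T') = { ',' }
  PREDICT(T' → ε) = { $ }
For Y:
  PREDICT(Y → id) = { 'id' }
  PREDICT(Y → b) = { 'b' }
  PREDICT(Y → x) = { 'x' }
  PREDICT(Y → d) = { 'd' }
T has a single production, so nothing to check there.

All predict sets are disjoint. The grammar IS LL(1).

Answer: Yes, the grammar is LL(1).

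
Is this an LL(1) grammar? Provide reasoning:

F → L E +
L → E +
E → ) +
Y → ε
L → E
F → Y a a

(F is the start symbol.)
A grammar is LL(1) if for each non-terminal N with multiple productions, the predict sets of those productions are pairwise disjoint, where PREDICT(N → α) = (FIRST(α) \ {ε}) ∪ (FOLLOW(N) if α ⇒* ε).

Relevant sets:
  FIRST(L) = { ')' }
  FIRST(Y) = { ε }
  FIRST(E) = { ')' }

For F:
  PREDICT(F → L E '+') = { ')' }
  PREDICT(F → Y a a) = { 'a' }
For L:
  PREDICT(L → E '+') = { ')' }
  PREDICT(L → E) = { ')' }
E, Y have a single production, so nothing to check there.

Conflict found: Predict set conflict for L: { ')' }
The grammar is NOT LL(1).

Answer: No. Predict set conflict for L: { ')' }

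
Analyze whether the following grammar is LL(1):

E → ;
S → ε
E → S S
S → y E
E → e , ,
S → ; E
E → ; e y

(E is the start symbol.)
No. Predict set conflict for E: { ';' }

Relevant sets:
  FIRST(S) = { ';', 'y', ε }
  FOLLOW(E) = { $, ';', 'y' }
  FOLLOW(S) = { $, ';', 'y' }

For E:
  PREDICT(E → ';') = { ';' }
  PREDICT(E → S S) = { $, ';', 'y' }
  PREDICT(E → e ',' ',') = { 'e' }
  PREDICT(E → ';' e y) = { ';' }
For S:
  PREDICT(S → ε) = { $, ';', 'y' }
  PREDICT(S → y E) = { 'y' }
  PREDICT(S → ';' E) = { ';' }

Conflict found: Predict set conflict for E: { ';' }
The grammar is NOT LL(1).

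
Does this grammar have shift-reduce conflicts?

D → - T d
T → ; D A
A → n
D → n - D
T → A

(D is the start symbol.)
No shift-reduce conflicts

Augment with D' → D and build the canonical LR(0) collection (I0 = CLOSURE({[D' → . D]}), then GOTO on every symbol after a dot until no new states appear). It has 13 states:
  I0: { [D → . - T d], [D → . n - D], [D' → . D] }  — shift
  I1: { [A → . n], [D → - . T d], [T → . ; D A], [T → . A] }  — shift
  I2: { [D' → D .] }  — accept
  I3: { [D → n . - D] }  — shift
  I4: { [D → . - T d], [D → . n - D], [D → n - . D] }  — shift
  I5: { [D → n - D .] }  — reduce
  I6: { [D → . - T d], [D → . n - D], [T → ; . D A] }  — shift
  I7: { [T → A .] }  — reduce
  I8: { [D → - T . d] }  — shift
  I9: { [A → n .] }  — reduce
  I10: { [D → - T d .] }  — reduce
  I11: { [A → . n], [T → ; D . A] }  — shift
  I12: { [T → ; D A .] }  — reduce

No state contains both a complete item and a shift item.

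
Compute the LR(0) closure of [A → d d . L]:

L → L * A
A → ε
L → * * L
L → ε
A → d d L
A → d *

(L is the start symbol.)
Start with: [A → d d . L]
  [A → d d . L] has the dot before L: add [L → . L * A], [L → . * * L], [L → .]
No further items can be added.

CLOSURE = { [A → d d . L], [L → . * * L], [L → . L * A], [L → .] }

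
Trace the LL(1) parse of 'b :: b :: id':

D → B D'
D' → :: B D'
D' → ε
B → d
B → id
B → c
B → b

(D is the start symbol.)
Stack is shown with the top on the left.

Stack      Input           Action
---------------------------------
D $        b :: b :: id $  output D → B D'
B D' $     b :: b :: id $  output B → b
b D' $     b :: b :: id $  match 'b'
D' $       :: b :: id $    output D' → :: B D'
:: B D' $  :: b :: id $    match '::'
B D' $     b :: id $       output B → b
b D' $     b :: id $       match 'b'
D' $       :: id $         output D' → :: B D'
:: B D' $  :: id $         match '::'
B D' $     id $            output B → id
id D' $    id $            match 'id'
D' $       $               output D' → ε
$          $               accept

The string is accepted.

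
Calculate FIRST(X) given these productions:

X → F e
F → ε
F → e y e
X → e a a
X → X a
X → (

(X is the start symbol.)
{ '(', 'e' }

To compute FIRST(X), examine every production with X on the left-hand side, reading each right-hand side left to right until a non-nullable symbol is reached.

FIRST sets of the other non-terminals involved (by the same procedure, iterated to a fixed point):
  FIRST(F) = { 'e', ε }

From X → F e:
  - F is a non-terminal: add FIRST(F) \ {ε} = { 'e' }
    F is nullable, so continue to the next symbol
  - e is a terminal: add 'e' and stop
From X → e a a:
  - e is a terminal: add 'e' and stop
From X → X a:
  - X is the symbol being defined: contributes nothing new
    X is not nullable, so stop
From X → (:
  - '(' is a terminal: add '(' and stop

Collecting: FIRST(X) = { '(', 'e' }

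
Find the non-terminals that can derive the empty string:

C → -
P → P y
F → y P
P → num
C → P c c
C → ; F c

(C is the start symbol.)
A non-terminal is nullable if it can derive ε (the empty string): either it has an ε-production, or it has a production whose right-hand side consists entirely of nullable non-terminals.

There are no ε-productions, so no non-terminal can derive ε.
No non-terminals are nullable.

Answer: None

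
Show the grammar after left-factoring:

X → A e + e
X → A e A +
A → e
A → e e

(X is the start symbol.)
X → A e X'
X' → + e
X' → A +
A → e A'
A' → ε
A' → e

Left-factoring transforms A → αβ₁ | αβ₂ into A → αA' and A' → β₁ | β₂
(α is the longest common prefix among the alternatives). Repeat until
no nonterminal has two alternatives with a common prefix.

Round 1: X has alternatives sharing prefix 'A e'. Introduce X': X → A e X'
  Add: X' → + e
  Add: X' → A +

Round 2: A has alternatives sharing prefix 'e'. Introduce A': A → e A'
  Add: A' → ε
  Add: A' → e

No remaining common prefixes — done.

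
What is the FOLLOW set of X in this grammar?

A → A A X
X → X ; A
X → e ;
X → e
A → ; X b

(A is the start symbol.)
In A → A A X: X is at the end, add FOLLOW(A)
In X → X ; A: X is followed by ';' A, add FIRST(';' A) \ {ε} = { ';' }
In A → ; X b: X is followed by b, add FIRST(b) \ {ε} = { 'b' }

The FOLLOW sets referred to above (computed the same way, to a fixed point):
  FOLLOW(A) = { $, ';', 'b', 'e' }

Taking the union: FOLLOW(X) = { $, ';', 'b', 'e' }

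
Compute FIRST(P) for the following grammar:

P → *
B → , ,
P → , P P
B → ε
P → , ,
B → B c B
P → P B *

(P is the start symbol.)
{ '*', ',' }

To compute FIRST(P), examine every production with P on the left-hand side, reading each right-hand side left to right until a non-nullable symbol is reached.

From P → *:
  - '*' is a terminal: add '*' and stop
From P → , P P:
  - ',' is a terminal: add ',' and stop
From P → , ,:
  - ',' is a terminal: add ',' and stop
From P → P B *:
  - P is the symbol being defined: contributes nothing new
    P is not nullable, so stop

Collecting: FIRST(P) = { '*', ',' }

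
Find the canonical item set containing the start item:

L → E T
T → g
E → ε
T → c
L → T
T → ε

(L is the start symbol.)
{ [E → .], [L → . E T], [L → . T], [L' → . L], [T → . c], [T → . g], [T → .] }

First, augment the grammar with L' → L
I₀ = CLOSURE({ [L' → . L] }):
  [L' → . L] has the dot before L: add [L → . E T], [L → . T]
  [L → . E T] has the dot before E: add [E → .]
  [L → . T] has the dot before T: add [T → . g], [T → . c], [T → .]
No further items can be added.

I₀ = { [E → .], [L → . E T], [L → . T], [L' → . L], [T → . c], [T → . g], [T → .] }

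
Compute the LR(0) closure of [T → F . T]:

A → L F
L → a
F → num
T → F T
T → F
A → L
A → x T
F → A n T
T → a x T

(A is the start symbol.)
Start with: [T → F . T]
  [T → F . T] has the dot before T: add [T → . F T], [T → . F], [T → . a x T]
  [T → . F T] has the dot before F: add [F → . num], [F → . A n T]
  [F → . A n T] has the dot before A: add [A → . L F], [A → . L], [A → . x T]
  [A → . L F] has the dot before L: add [L → . a]
No further items can be added.

CLOSURE = { [A → . L F], [A → . L], [A → . x T], [F → . A n T], [F → . num], [L → . a], [T → . F T], [T → . F], [T → . a x T], [T → F . T] }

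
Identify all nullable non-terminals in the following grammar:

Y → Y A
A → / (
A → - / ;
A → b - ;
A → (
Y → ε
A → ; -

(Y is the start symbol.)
{ 'Y' }

A non-terminal is nullable if it can derive ε (the empty string): either it has an ε-production, or it has a production whose right-hand side consists entirely of nullable non-terminals.

ε-productions: Y → ε
So Y is immediately nullable.
No further non-terminal can be added: every production for the remaining non-terminals contains a terminal or a non-nullable non-terminal.
Nullable = { 'Y' }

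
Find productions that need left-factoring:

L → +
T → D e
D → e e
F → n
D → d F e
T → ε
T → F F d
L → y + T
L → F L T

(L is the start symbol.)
No, left-factoring is not needed

Left-factoring is needed when two productions for the same non-terminal
share a common prefix on the right-hand side.

Productions for L:
  L → +
  L → y + T
  L → F L T
Productions for T:
  T → D e
  T → ε
  T → F F d
Productions for D:
  D → e e
  D → d F e

No common prefixes found.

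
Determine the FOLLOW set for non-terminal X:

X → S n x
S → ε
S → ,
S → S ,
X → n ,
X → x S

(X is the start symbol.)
{ $ }

X is the start symbol, so $ ∈ FOLLOW(X).
X does not occur on any right-hand side.

Taking the union: FOLLOW(X) = { $ }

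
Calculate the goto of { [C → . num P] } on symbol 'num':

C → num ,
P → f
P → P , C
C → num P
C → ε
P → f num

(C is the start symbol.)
GOTO(I, 'num') = CLOSURE({ [A → αX.β] : [A → α.Xβ] ∈ I, X = 'num' })

Items with dot before 'num', with the dot advanced:
  [C → . num P] → [C → num . P]
Closure of the advanced items:
  [C → num . P] has the dot before P: add [P → . f], [P → . P , C], [P → . f num]

GOTO = { [C → num . P], [P → . P , C], [P → . f num], [P → . f] }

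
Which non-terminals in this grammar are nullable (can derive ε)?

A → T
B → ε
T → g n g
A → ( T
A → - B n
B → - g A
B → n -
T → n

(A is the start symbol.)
{ 'B' }

A non-terminal is nullable if it can derive ε (the empty string): either it has an ε-production, or it has a production whose right-hand side consists entirely of nullable non-terminals.

ε-productions: B → ε
So B is immediately nullable.
No further non-terminal can be added: every production for the remaining non-terminals contains a terminal or a non-nullable non-terminal.
Nullable = { 'B' }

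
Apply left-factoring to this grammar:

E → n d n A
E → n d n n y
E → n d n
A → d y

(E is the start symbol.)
Left-factoring transforms A → αβ₁ | αβ₂ into A → αA' and A' → β₁ | β₂
(α is the longest common prefix among the alternatives). Repeat until
no nonterminal has two alternatives with a common prefix.

Round 1: E has alternatives sharing prefix 'n d n'. Introduce E': E → n d n E'
  Add: E' → A
  Add: E' → n y
  Add: E' → ε

No remaining common prefixes — done.

Resulting grammar:
E → n d n E'
E' → A
E' → n y
E' → ε
A → d y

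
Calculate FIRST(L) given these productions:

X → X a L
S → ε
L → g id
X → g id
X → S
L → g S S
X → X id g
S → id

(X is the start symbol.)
{ 'g' }

From L → g id:
  - g is a terminal: add 'g' and stop
From L → g S S:
  - g is a terminal: add 'g' and stop

Collecting: FIRST(L) = { 'g' }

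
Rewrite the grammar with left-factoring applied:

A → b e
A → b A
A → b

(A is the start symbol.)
A → b A'
A' → e
A' → A
A' → ε

Left-factoring transforms A → αβ₁ | αβ₂ into A → αA' and A' → β₁ | β₂
(α is the longest common prefix among the alternatives). Repeat until
no nonterminal has two alternatives with a common prefix.

Round 1: A has alternatives sharing prefix 'b'. Introduce A': A → b A'
  Add: A' → e
  Add: A' → A
  Add: A' → ε

No remaining common prefixes — done.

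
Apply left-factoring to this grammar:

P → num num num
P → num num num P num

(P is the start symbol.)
Left-factoring transforms A → αβ₁ | αβ₂ into A → αA' and A' → β₁ | β₂
(α is the longest common prefix among the alternatives). Repeat until
no nonterminal has two alternatives with a common prefix.

Round 1: P has alternatives sharing prefix 'num num num'. Introduce P': P → num num num P'
  Add: P' → ε
  Add: P' → P num

No remaining common prefixes — done.

Resulting grammar:
P → num num num P'
P' → ε
P' → P num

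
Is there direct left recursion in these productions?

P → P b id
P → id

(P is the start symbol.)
Yes, P is left-recursive

Direct left recursion occurs when N → N α for some non-terminal N (the right-hand side begins with the left-hand side itself).

P → P b id: LEFT RECURSIVE (starts with P)
P → id: starts with id

The grammar has direct left recursion on: P.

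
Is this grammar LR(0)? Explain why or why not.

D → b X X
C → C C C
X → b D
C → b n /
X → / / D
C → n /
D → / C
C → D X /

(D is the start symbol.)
A grammar is LR(0) if no state in the canonical LR(0) collection has:
  - both a shift item (dot before a terminal) and a complete item (shift-reduce conflict), or
  - two or more complete items (reduce-reduce conflict; the accept item [D' → D .] counts as a complete item here).

Augment with D' → D and build the canonical LR(0) collection (I0 = CLOSURE({[D' → . D]}), then GOTO on every symbol after a dot until no new states appear). It has 22 states:
  I0: { [D → . / C], [D → . b X X], [D' → . D] }  — shift
  I1: { [C → . C C C], [C → . D X /], [C → . b n /], [C → . n /], [D → . / C], [D → . b X X], [D → / . C] }  — shift
  I2: { [D' → D .] }  — accept
  I3: { [D → b . X X], [X → . / / D], [X → . b D] }  — shift
  I4: { [X → / . / D] }  — shift
  I5: { [D → b X . X], [X → . / / D], [X → . b D] }  — shift
  I6: { [D → . / C], [D → . b X X], [X → b . D] }  — shift
  I7: { [X → b D .] }  — reduce
  I8: { [D → b X X .] }  — reduce
  I9: { [D → . / C], [D → . b X X], [X → / / . D] }  — shift
  I10: { [X → / / D .] }  — reduce
  I11: { [C → . C C C], [C → . D X /], [C → . b n /], [C → . n /], [C → C . C C], [D → . / C], [D → . b X X], [D → / C .] }  — shift, reduce
  I12: { [C → D . X /], [X → . / / D], [X → . b D] }  — shift
  I13: { [C → b . n /], [D → b . X X], [X → . / / D], [X → . b D] }  — shift
  I14: { [C → n . /] }  — shift
  I15: { [C → n / .] }  — reduce
  I16: { [C → b n . /] }  — shift
  I17: { [C → b n / .] }  — reduce
  I18: { [C → D X . /] }  — shift
  I19: { [C → D X / .] }  — reduce
  I20: { [C → . C C C], [C → . D X /], [C → . b n /], [C → . n /], [C → C . C C], [C → C C . C], [D → . / C], [D → . b X X] }  — shift
  I21: { [C → . C C C], [C → . D X /], [C → . b n /], [C → . n /], [C → C . C C], [C → C C . C], [C → C C C .], [D → . / C], [D → . b X X] }  — shift, reduce

Conflict in state I11:
  Shift-reduce conflict between [D → / C .] and [C → . b n /]
So the grammar is NOT LR(0).

Answer: No. Shift-reduce conflict between [D → / C .] and [C → . b n /]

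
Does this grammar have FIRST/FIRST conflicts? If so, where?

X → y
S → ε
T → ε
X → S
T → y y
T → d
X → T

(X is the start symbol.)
Yes. X → y / X → T on { 'y' }; X → S / X → T on { ε }

A FIRST/FIRST conflict occurs when two productions N → α and N → β for the same non-terminal have FIRST(α) ∩ FIRST(β) ≠ ∅ (with ε ∈ FIRST of a nullable right-hand side, so two nullable alternatives also conflict).

FIRST sets of the non-terminals at (or reachable through a nullable prefix from) the front of some alternative:
  FIRST(S) = { ε }
  FIRST(T) = { 'd', 'y', ε }

Productions for X:
  X → y: FIRST = { 'y' }
  X → S: FIRST = { ε }
  X → T: FIRST = { 'd', 'y', ε }
Productions for T:
  T → ε: FIRST = { ε }
  T → y y: FIRST = { 'y' }
  T → d: FIRST = { 'd' }
S has only one production, so no FIRST/FIRST conflict is possible there.

Conflict for X: X → y and X → T
  Overlap: { 'y' }
Conflict for X: X → S and X → T
  Overlap: { ε }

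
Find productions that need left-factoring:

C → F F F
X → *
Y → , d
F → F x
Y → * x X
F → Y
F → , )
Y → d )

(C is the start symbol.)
No, left-factoring is not needed

Left-factoring is needed when two productions for the same non-terminal
share a common prefix on the right-hand side.

Productions for Y:
  Y → , d
  Y → * x X
  Y → d )
Productions for F:
  F → F x
  F → Y
  F → , )

No common prefixes found.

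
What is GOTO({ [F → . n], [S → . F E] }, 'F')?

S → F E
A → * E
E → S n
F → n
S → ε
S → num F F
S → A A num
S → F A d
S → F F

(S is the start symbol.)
{ [A → . * E], [E → . S n], [F → . n], [S → . A A num], [S → . F A d], [S → . F E], [S → . F F], [S → . num F F], [S → .], [S → F . E] }

GOTO(I, 'F') = CLOSURE({ [A → αX.β] : [A → α.Xβ] ∈ I, X = 'F' })

Items with dot before 'F', with the dot advanced:
  [S → . F E] → [S → F . E]
Closure of the advanced items:
  [S → F . E] has the dot before E: add [E → . S n]
  [E → . S n] has the dot before S: add [S → . F E], [S → .], [S → . num F F], [S → . A A num], [S → . F A d], [S → . F F]
  [S → . F E] has the dot before F: add [F → . n]
  [S → . A A num] has the dot before A: add [A → . * E]

GOTO = { [A → . * E], [E → . S n], [F → . n], [S → . A A num], [S → . F A d], [S → . F E], [S → . F F], [S → . num F F], [S → .], [S → F . E] }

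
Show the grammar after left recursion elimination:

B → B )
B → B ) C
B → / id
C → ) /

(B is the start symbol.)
B → / id B'
B' → ) B'
B' → ) C B'
B' → ε
C → ) /

B is directly left-recursive. The standard transformation for
  A → A α₁ | ... | A α_m | β₁ | ... | β_n
is
  A  → β₁ A' | ... | β_n A'
  A' → α₁ A' | ... | α_m A' | ε

B → / id becomes B → / id B'
B → B ) becomes B' → ) B'
B → B ) C becomes B' → ) C B'
Add B' → ε

Productions for other non-terminals are unchanged:
  C → ) /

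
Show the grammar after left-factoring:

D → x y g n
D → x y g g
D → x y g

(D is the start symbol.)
Left-factoring transforms A → αβ₁ | αβ₂ into A → αA' and A' → β₁ | β₂
(α is the longest common prefix among the alternatives). Repeat until
no nonterminal has two alternatives with a common prefix.

Round 1: D has alternatives sharing prefix 'x y g'. Introduce D': D → x y g D'
  Add: D' → n
  Add: D' → g
  Add: D' → ε

No remaining common prefixes — done.

Resulting grammar:
D → x y g D'
D' → n
D' → g
D' → ε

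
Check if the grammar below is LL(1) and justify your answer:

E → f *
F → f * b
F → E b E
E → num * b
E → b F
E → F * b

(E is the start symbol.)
No. Predict set conflict for E: { 'f' }

A grammar is LL(1) if for each non-terminal N with multiple productions, the predict sets of those productions are pairwise disjoint, where PREDICT(N → α) = (FIRST(α) \ {ε}) ∪ (FOLLOW(N) if α ⇒* ε).

Relevant sets:
  FIRST(F) = { 'b', 'f', 'num' }
  FIRST(E) = { 'b', 'f', 'num' }

For E:
  PREDICT(E → f '*') = { 'f' }
  PREDICT(E → num '*' b) = { 'num' }
  PREDICT(E → b F) = { 'b' }
  PREDICT(E → F '*' b) = { 'b', 'f', 'num' }
For F:
  PREDICT(F → f '*' b) = { 'f' }
  PREDICT(F → E b E) = { 'b', 'f', 'num' }

Conflict found: Predict set conflict for E: { 'f' }
The grammar is NOT LL(1).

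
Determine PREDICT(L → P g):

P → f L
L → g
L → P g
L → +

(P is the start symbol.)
PREDICT(L → P g) = (FIRST(RHS) \ {ε}) ∪ (FOLLOW(L) if ε ∈ FIRST(RHS), i.e. RHS ⇒* ε)
FIRST(P) = { 'f' }
FIRST(P g) = { 'f' }
ε ∉ FIRST(P g), so FOLLOW(L) is not added.
PREDICT(L → P g) = { 'f' }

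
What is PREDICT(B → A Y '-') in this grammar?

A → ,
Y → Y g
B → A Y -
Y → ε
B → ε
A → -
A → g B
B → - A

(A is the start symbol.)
{ ',', '-', 'g' }

PREDICT(B → A Y '-') = (FIRST(RHS) \ {ε}) ∪ (FOLLOW(B) if ε ∈ FIRST(RHS), i.e. RHS ⇒* ε)
FIRST(A) = { ',', '-', 'g' }
FIRST(A Y '-') = { ',', '-', 'g' }
ε ∉ FIRST(A Y '-'), so FOLLOW(B) is not added.
PREDICT(B → A Y '-') = { ',', '-', 'g' }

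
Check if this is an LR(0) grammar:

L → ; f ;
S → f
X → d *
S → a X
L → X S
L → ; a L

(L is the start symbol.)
Yes, the grammar is LR(0)

Augment with L' → L and build the canonical LR(0) collection (I0 = CLOSURE({[L' → . L]}), then GOTO on every symbol after a dot until no new states appear). It has 14 states:
  I0: { [L → . ; a L], [L → . ; f ;], [L → . X S], [L' → . L], [X → . d *] }  — shift
  I1: { [L → ; . a L], [L → ; . f ;] }  — shift
  I2: { [L' → L .] }  — accept
  I3: { [L → X . S], [S → . a X], [S → . f] }  — shift
  I4: { [X → d . *] }  — shift
  I5: { [X → d * .] }  — reduce
  I6: { [L → X S .] }  — reduce
  I7: { [S → a . X], [X → . d *] }  — shift
  I8: { [S → f .] }  — reduce
  I9: { [S → a X .] }  — reduce
  I10: { [L → . ; a L], [L → . ; f ;], [L → . X S], [L → ; a . L], [X → . d *] }  — shift
  I11: { [L → ; f . ;] }  — shift
  I12: { [L → ; f ; .] }  — reduce
  I13: { [L → ; a L .] }  — reduce

Every state is either a pure shift/goto state or contains exactly one complete item and nothing to shift — no conflicts. The grammar is LR(0).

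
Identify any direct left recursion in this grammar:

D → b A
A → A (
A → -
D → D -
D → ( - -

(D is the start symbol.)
Direct left recursion occurs when N → N α for some non-terminal N (the right-hand side begins with the left-hand side itself).

D → b A: starts with b
A → A (: LEFT RECURSIVE (starts with A)
A → -: starts with '-'
D → D -: LEFT RECURSIVE (starts with D)
D → ( - -: starts with '('

The grammar has direct left recursion on: A, D.

Answer: Yes, A, D are left-recursive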